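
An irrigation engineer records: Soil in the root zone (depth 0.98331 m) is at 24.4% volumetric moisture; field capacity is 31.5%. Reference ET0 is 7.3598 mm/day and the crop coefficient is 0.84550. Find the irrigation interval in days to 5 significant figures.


Approach: apply soil-water budget scheduling, SMD = (FC-theta)/100*depth*1000; ETc = ET0*Kc; interval = SMD/ETc.
Step 1 — soil moisture deficit:
  SMD = (31.5 - 24.4)/100 * 0.98331 * 1000 = 69.81501 mm
Step 2 — daily crop ET (ETc = ET0*Kc):
  ETc = 7.3598 * 0.84550 = 6.222711 mm/day
Step 3 — irrigation interval (SMD/ETc):
  interval = 69.81501 / 6.222711 = 11.219 days
Therefore the irrigation interval = 11.219 days.


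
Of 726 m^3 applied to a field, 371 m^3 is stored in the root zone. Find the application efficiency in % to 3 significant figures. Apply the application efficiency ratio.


Approach: apply the application efficiency ratio, Ea = (stored/applied)*100.
Ea = (371/726)*100 = 51.1 %
Therefore the application efficiency = 51.1 %.


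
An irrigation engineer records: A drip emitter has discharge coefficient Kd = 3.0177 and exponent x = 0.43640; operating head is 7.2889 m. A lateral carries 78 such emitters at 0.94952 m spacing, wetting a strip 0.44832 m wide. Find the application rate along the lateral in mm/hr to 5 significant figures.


Approach: apply the emitter equation with a lateral mass balance, q = Kd*h^x; Q = n*q; rate = Q/(n*spacing*width).
Step 1 — single emitter flow (q = Kd*h^x):
  q = 3.0177 * 7.2889^0.43640 = 7.180286 L/hr
Step 2 — total lateral flow: Q = 78 * 7.180286 = 560.0623 L/hr
Step 3 — wetted area: A = 78 * 0.94952 * 0.44832 = 33.20373 m^2
Step 4 — application rate: Q/A = 560.0623/33.20373 = 16.867 mm/hr
Therefore the application rate along the lateral = 16.867 mm/hr.


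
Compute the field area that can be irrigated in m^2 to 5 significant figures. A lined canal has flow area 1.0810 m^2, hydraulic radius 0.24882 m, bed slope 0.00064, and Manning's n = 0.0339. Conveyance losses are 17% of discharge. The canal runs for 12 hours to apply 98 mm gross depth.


Approach: apply Manning's equation with a conveyance and depth budget, Q = (1/n)*A*R^(2/3)*S^(1/2); Q_field = Q*(1-loss); Area = Q_field*t/(d/1000).
Step 1 — canal discharge (Manning's equation):
  Q = (1/0.0339) * 1.0810 * 0.24882^(2/3) * 0.00064^(1/2) = 0.3191338 m^3/s
Step 2 — delivered flow: Q_field = 0.3191338*(1 - 17/100) = 0.2648811 m^3/s
Step 3 — volume delivered: V = 0.2648811 * 12*3600 = 11442.86 m^3
Step 4 — area served: A = V / (depth/1000) = 11442.86 / 0.098 = 116760 m^2
Therefore the field area that can be irrigated = 116760 m^2.


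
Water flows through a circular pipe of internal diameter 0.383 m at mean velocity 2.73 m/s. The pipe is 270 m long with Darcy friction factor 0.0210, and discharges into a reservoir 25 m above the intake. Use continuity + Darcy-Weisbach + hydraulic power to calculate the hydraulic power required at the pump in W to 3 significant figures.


Approach: apply continuity + Darcy-Weisbach + hydraulic power, Q = A*v; hf = f*(L/D)*(v^2/(2g)); H = static + hf; P = rho*g*Q*H.
Step 1 — flow rate (continuity, Q = A*v):
  A = pi*(0.383/2)^2 = 0.11521 m^2
  Q = 0.11521 * 2.73 = 0.31452 m^3/s
Step 2 — friction head loss (Darcy-Weisbach):
  hf = 0.0210 * (270/0.383) * (2.73^2 / (2*9.81))
  hf = 5.6236 m
Step 3 — total head: H = 25 + 5.6236 = 30.624 m
Step 4 — hydraulic power (P = rho*g*Q*H):
  P = 1000 * 9.81 * 0.31452 * 30.624 = 94500 W
Therefore the hydraulic power required at the pump = 94500 W.


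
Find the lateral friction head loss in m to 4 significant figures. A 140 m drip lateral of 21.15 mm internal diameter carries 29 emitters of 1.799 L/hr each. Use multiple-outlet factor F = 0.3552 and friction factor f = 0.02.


Approach: apply Darcy-Weisbach with the multiple-outlet F-factor, Q = n*q/(3600*1000) m^3/s; v = Q/A; hf = F*f*(L/D)*(v^2/(2g)).
Q = 29*1.799/(3600*1000) = 1.44919e-05 m^3/s
A = pi*(21.15e-3/2)^2 = 3.51326e-04 m^2, so v = Q/A = 0.0412492 m/s
hf = 0.3552*0.02*(140/0.02115)*(0.0412492^2/(2*9.81)) = 0.004078 m
Therefore the lateral friction head loss = 0.004078 m.


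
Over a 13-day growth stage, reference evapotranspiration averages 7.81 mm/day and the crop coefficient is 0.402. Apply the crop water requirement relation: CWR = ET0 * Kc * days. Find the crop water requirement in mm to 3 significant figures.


CWR = 7.81 * 0.402 * 13 = 40.8 mm
Therefore the crop water requirement = 40.8 mm.


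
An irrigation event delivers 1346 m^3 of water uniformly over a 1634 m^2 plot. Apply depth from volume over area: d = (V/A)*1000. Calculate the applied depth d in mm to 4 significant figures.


d = (1346 / 1634) * 1000 = 823.7 mm
Therefore the applied depth d = 823.7 mm.


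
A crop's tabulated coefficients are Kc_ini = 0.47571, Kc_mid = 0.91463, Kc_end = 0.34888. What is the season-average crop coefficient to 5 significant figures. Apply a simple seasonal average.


Approach: apply a simple seasonal average, Kc_avg = (Kc_ini + Kc_mid + Kc_end)/3.
Kc_avg = (0.47571 + 0.91463 + 0.34888)/3 = 0.57974
Therefore the season-average crop coefficient = 0.57974.


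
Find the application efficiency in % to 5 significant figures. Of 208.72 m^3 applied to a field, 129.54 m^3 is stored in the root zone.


Approach: apply the application efficiency ratio, Ea = (stored/applied)*100.
Ea = (129.54/208.72)*100 = 62.064 %
Therefore the application efficiency = 62.064 %.


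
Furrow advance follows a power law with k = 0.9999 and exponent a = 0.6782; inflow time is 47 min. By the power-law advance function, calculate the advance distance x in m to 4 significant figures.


Approach: apply the power-law advance function, x = k*t^a.
x = 0.9999 * 47^0.6782 = 13.61 m
Therefore the advance distance x = 13.61 m.


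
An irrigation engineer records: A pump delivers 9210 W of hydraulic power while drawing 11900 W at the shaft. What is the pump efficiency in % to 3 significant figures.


Approach: apply the efficiency ratio, eta = (P_out/P_in)*100.
eta = (9210 / 11900) * 100 = 77.4 %
Therefore the pump efficiency = 77.4 %.


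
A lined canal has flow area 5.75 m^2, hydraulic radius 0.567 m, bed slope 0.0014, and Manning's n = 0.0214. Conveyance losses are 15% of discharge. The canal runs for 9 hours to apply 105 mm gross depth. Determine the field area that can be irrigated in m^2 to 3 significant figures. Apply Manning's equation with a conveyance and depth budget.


Approach: apply Manning's equation with a conveyance and depth budget, Q = (1/n)*A*R^(2/3)*S^(1/2); Q_field = Q*(1-loss); Area = Q_field*t/(d/1000).
Step 1 — canal discharge (Manning's equation):
  Q = (1/0.0214) * 5.75 * 0.567^(2/3) * 0.0014^(1/2) = 6.8872 m^3/s
Step 2 — delivered flow: Q_field = 6.8872*(1 - 15/100) = 5.8541 m^3/s
Step 3 — volume delivered: V = 5.8541 * 9*3600 = 189670 m^3
Step 4 — area served: A = V / (depth/1000) = 189670 / 0.105 = 1810000 m^2
Therefore the field area that can be irrigated = 1810000 m^2.


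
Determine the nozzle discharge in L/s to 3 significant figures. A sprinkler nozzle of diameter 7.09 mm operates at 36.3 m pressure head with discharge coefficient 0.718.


Approach: apply the orifice equation, Q = Cd*A*sqrt(2*g*h), A = pi*(d/2)^2.
A = pi*(7.09e-3/2)^2 = 3.9480e-05 m^2
Q = 0.718 * 3.9480e-05 * sqrt(2*9.81*36.3) * 1000 = 0.757 L/s
Therefore the nozzle discharge = 0.757 L/s.


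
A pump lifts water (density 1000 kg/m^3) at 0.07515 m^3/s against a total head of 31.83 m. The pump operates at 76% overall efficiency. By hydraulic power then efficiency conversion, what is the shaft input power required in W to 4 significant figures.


Approach: apply hydraulic power then efficiency conversion, P = rho*g*Q*H; P_in = P/eta.
Step 1 — hydraulic power (P = rho*g*Q*H):
  P = 1000 * 9.81 * 0.07515 * 31.83 = 23465.8 W
Step 2 — input power: P_in = P/eta = 23465.8 / 0.76 = 30880 W
Therefore the shaft input power required = 30880 W.


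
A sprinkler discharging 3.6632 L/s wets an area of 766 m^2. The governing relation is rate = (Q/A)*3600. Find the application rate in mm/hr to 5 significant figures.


rate = (3.6632 / 766) * 3600 = 17.216 mm/hr
Therefore the application rate = 17.216 mm/hr.


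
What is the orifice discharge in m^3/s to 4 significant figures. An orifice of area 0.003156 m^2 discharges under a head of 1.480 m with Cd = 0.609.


Approach: apply the orifice equation, Q = Cd*A*sqrt(2*g*h).
Q = 0.609 * 0.003156 * sqrt(2*9.81*1.480) = 0.01036 m^3/s
Therefore the orifice discharge = 0.01036 m^3/s.


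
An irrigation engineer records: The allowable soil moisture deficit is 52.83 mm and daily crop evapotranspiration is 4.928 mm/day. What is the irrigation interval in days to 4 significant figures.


Approach: apply the irrigation interval relation, interval = SMD / ETc.
interval = 52.83 / 4.928 = 10.72 days
Therefore the irrigation interval = 10.72 days.


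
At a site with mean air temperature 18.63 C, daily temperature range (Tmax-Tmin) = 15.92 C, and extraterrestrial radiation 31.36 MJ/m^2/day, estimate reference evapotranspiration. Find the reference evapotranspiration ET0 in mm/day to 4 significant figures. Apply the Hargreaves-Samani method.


Approach: apply the Hargreaves-Samani method, ET0 = 0.0023*(Tmean+17.8)*sqrt(Tmax-Tmin)*0.408*Ra.
ET0 = 0.0023*(18.63+17.8)*sqrt(15.92)*0.408*31.36 = 4.278 mm/day
Therefore the reference evapotranspiration ET0 = 4.278 mm/day.


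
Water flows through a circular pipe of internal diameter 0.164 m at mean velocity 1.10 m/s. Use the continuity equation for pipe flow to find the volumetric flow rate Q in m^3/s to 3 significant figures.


Approach: apply the continuity equation for pipe flow, Q = A * v with A = pi*(D/2)^2.
A = pi*(0.164/2)^2 = 0.021124 m^2
Q = 0.021124 * 1.10 = 0.0232 m^3/s
Therefore the volumetric flow rate Q = 0.0232 m^3/s.


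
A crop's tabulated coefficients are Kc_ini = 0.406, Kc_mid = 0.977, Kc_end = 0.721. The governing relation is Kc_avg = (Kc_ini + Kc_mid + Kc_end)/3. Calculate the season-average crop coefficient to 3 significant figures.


Kc_avg = (0.406 + 0.977 + 0.721)/3 = 0.701
Therefore the season-average crop coefficient = 0.701.


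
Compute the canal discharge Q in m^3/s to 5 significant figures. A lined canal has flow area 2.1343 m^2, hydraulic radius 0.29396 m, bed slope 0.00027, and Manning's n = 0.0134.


Approach: apply Manning's equation, Q = (1/n)*A*R^(2/3)*S^(1/2).
Q = (1/0.0134) * 2.1343 * 0.29396^(2/3) * 0.00027^(1/2) = 1.1571 m^3/s
Therefore the canal discharge Q = 1.1571 m^3/s.


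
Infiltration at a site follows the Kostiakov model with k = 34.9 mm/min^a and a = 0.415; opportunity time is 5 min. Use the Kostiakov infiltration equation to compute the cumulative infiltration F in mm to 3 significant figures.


Approach: apply the Kostiakov infiltration equation, F = k*t^a.
F = 34.9 * 5^0.415 = 68.1 mm
Therefore the cumulative infiltration F = 68.1 mm.


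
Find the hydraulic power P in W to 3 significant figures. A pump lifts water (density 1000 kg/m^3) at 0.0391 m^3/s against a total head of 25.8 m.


Approach: apply the hydraulic power relation, P = rho*g*Q*H.
P = 1000 * 9.81 * 0.0391 * 25.8 = 9900 W
Therefore the hydraulic power P = 9900 W.


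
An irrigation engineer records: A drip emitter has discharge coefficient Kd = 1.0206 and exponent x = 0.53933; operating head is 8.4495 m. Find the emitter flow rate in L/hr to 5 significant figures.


Approach: apply the emitter characteristic equation, q = Kd * h^x.
q = 1.0206 * 8.4495^0.53933 = 3.2264 L/hr
Therefore the emitter flow rate = 3.2264 L/hr.


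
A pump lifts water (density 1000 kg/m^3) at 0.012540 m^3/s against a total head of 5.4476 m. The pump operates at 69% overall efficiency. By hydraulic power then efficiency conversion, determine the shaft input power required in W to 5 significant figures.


Approach: apply hydraulic power then efficiency conversion, P = rho*g*Q*H; P_in = P/eta.
Step 1 — hydraulic power (P = rho*g*Q*H):
  P = 1000 * 9.81 * 0.012540 * 5.4476 = 670.1496 W
Step 2 — input power: P_in = P/eta = 670.1496 / 0.69 = 971.23 W
Therefore the shaft input power required = 971.23 W.


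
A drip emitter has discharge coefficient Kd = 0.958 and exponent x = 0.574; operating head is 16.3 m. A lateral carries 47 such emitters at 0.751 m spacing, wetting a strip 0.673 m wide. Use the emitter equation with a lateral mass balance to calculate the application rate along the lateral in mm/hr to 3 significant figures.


Approach: apply the emitter equation with a lateral mass balance, q = Kd*h^x; Q = n*q; rate = Q/(n*spacing*width).
Step 1 — single emitter flow (q = Kd*h^x):
  q = 0.958 * 16.3^0.574 = 4.7551 L/hr
Step 2 — total lateral flow: Q = 47 * 4.7551 = 223.49 L/hr
Step 3 — wetted area: A = 47 * 0.751 * 0.673 = 23.755 m^2
Step 4 — application rate: Q/A = 223.49/23.755 = 9.41 mm/hr
Therefore the application rate along the lateral = 9.41 mm/hr.


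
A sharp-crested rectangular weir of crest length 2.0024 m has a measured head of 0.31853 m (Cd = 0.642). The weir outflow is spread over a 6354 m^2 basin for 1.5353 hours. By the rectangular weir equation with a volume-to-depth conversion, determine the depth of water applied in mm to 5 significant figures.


Approach: apply the rectangular weir equation with a volume-to-depth conversion, Q = (2/3)*Cd*L*sqrt(2g)*H^1.5; d = Q*t/A * 1000.
Step 1 — weir discharge:
  Q = (2/3)*0.642*2.0024*sqrt(2*9.81)*0.31853^1.5 = 0.6824481 m^3/s
Step 2 — volume: V = 0.6824481 * 1.5353*3600 = 3771.945 m^3
Step 3 — depth: d = V/A * 1000 = 3771.945/6354 * 1000 = 593.63 mm
Therefore the depth of water applied = 593.63 mm.


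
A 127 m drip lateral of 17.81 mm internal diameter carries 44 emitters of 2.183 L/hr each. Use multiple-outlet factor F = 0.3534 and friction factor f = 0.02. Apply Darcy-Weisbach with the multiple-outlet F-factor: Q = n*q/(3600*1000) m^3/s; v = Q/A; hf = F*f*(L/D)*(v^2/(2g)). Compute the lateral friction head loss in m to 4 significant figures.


Q = 44*2.183/(3600*1000) = 2.66811e-05 m^3/s
A = pi*(17.81e-3/2)^2 = 2.49125e-04 m^2, so v = Q/A = 0.107099 m/s
hf = 0.3534*0.02*(127/0.01781)*(0.107099^2/(2*9.81)) = 0.02947 m
Therefore the lateral friction head loss = 0.02947 m.


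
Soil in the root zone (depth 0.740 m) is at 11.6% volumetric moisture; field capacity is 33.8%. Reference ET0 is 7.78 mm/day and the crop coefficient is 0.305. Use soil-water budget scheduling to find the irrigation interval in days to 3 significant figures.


Approach: apply soil-water budget scheduling, SMD = (FC-theta)/100*depth*1000; ETc = ET0*Kc; interval = SMD/ETc.
Step 1 — soil moisture deficit:
  SMD = (33.8 - 11.6)/100 * 0.740 * 1000 = 164.28 mm
Step 2 — daily crop ET (ETc = ET0*Kc):
  ETc = 7.78 * 0.305 = 2.3729 mm/day
Step 3 — irrigation interval (SMD/ETc):
  interval = 164.28 / 2.3729 = 69.2 days
Therefore the irrigation interval = 69.2 days.


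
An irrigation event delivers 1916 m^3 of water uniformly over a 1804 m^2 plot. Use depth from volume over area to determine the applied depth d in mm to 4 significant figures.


Approach: apply depth from volume over area, d = (V/A)*1000.
d = (1916 / 1804) * 1000 = 1062 mm
Therefore the applied depth d = 1062 mm.


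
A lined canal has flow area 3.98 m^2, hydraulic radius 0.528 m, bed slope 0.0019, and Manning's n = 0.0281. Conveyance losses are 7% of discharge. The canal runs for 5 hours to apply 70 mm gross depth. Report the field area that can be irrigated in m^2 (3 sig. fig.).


Approach: apply Manning's equation with a conveyance and depth budget, Q = (1/n)*A*R^(2/3)*S^(1/2); Q_field = Q*(1-loss); Area = Q_field*t/(d/1000).
Step 1 — canal discharge (Manning's equation):
  Q = (1/0.0281) * 3.98 * 0.528^(2/3) * 0.0019^(1/2) = 4.0331 m^3/s
Step 2 — delivered flow: Q_field = 4.0331*(1 - 7/100) = 3.7508 m^3/s
Step 3 — volume delivered: V = 3.7508 * 5*3600 = 67515 m^3
Step 4 — area served: A = V / (depth/1000) = 67515 / 0.07 = 964000 m^2
Therefore the field area that can be irrigated = 964000 m^2.


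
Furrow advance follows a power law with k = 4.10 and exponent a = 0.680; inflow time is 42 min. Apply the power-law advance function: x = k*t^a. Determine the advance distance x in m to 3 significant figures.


x = 4.10 * 42^0.680 = 52.1 m
Therefore the advance distance x = 52.1 m.


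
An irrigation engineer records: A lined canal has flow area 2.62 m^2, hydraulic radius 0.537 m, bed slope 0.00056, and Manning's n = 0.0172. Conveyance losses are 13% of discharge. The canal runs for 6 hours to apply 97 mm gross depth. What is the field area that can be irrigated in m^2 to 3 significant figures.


Approach: apply Manning's equation with a conveyance and depth budget, Q = (1/n)*A*R^(2/3)*S^(1/2); Q_field = Q*(1-loss); Area = Q_field*t/(d/1000).
Step 1 — canal discharge (Manning's equation):
  Q = (1/0.0172) * 2.62 * 0.537^(2/3) * 0.00056^(1/2) = 2.3815 m^3/s
Step 2 — delivered flow: Q_field = 2.3815*(1 - 13/100) = 2.0719 m^3/s
Step 3 — volume delivered: V = 2.0719 * 6*3600 = 44753 m^3
Step 4 — area served: A = V / (depth/1000) = 44753 / 0.097 = 461000 m^2
Therefore the field area that can be irrigated = 461000 m^2.


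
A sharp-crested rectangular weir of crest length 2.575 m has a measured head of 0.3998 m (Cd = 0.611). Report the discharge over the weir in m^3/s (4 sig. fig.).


Approach: apply the rectangular weir equation, Q = (2/3)*Cd*L*sqrt(2g)*H^1.5.
Q = (2/3)*0.611*2.575*sqrt(2*9.81)*0.3998^1.5 = 1.174 m^3/s
Therefore the discharge over the weir = 1.174 m^3/s.


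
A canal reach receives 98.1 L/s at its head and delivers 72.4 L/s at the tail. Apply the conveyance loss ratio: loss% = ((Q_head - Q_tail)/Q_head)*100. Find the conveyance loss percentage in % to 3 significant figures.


loss = ((98.1 - 72.4)/98.1)*100 = 26.2 %
Therefore the conveyance loss percentage = 26.2 %.


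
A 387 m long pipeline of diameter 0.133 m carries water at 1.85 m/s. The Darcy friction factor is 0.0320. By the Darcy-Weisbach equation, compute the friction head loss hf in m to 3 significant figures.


Approach: apply the Darcy-Weisbach equation, hf = f*(L/D)*(v^2/(2g)).
hf = 0.0320 * (387/0.133) * (1.85^2 / (2*9.81))
hf = 16.2 m
Therefore the friction head loss hf = 16.2 m.


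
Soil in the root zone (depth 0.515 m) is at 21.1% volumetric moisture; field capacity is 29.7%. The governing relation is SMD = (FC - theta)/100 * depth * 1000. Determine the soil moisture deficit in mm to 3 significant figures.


SMD = (29.7 - 21.1)/100 * 0.515 * 1000 = 44.3 mm
Therefore the soil moisture deficit = 44.3 mm.


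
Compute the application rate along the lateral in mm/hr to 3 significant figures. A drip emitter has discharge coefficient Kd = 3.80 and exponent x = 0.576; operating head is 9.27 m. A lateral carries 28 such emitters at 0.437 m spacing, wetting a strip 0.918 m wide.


Approach: apply the emitter equation with a lateral mass balance, q = Kd*h^x; Q = n*q; rate = Q/(n*spacing*width).
Step 1 — single emitter flow (q = Kd*h^x):
  q = 3.80 * 9.27^0.576 = 13.703 L/hr
Step 2 — total lateral flow: Q = 28 * 13.703 = 383.69 L/hr
Step 3 — wetted area: A = 28 * 0.437 * 0.918 = 11.233 m^2
Step 4 — application rate: Q/A = 383.69/11.233 = 34.2 mm/hr
Therefore the application rate along the lateral = 34.2 mm/hr.


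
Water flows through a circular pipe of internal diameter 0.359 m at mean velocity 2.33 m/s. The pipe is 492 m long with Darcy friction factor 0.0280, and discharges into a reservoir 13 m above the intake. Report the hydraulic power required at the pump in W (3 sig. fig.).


Approach: apply continuity + Darcy-Weisbach + hydraulic power, Q = A*v; hf = f*(L/D)*(v^2/(2g)); H = static + hf; P = rho*g*Q*H.
Step 1 — flow rate (continuity, Q = A*v):
  A = pi*(0.359/2)^2 = 0.10122 m^2
  Q = 0.10122 * 2.33 = 0.23585 m^3/s
Step 2 — friction head loss (Darcy-Weisbach):
  hf = 0.0280 * (492/0.359) * (2.33^2 / (2*9.81))
  hf = 10.618 m
Step 3 — total head: H = 13 + 10.618 = 23.618 m
Step 4 — hydraulic power (P = rho*g*Q*H):
  P = 1000 * 9.81 * 0.23585 * 23.618 = 54600 W
Therefore the hydraulic power required at the pump = 54600 W.


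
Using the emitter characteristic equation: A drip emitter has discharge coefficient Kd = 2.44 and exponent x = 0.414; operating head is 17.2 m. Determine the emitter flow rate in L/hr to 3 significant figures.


Approach: apply the emitter characteristic equation, q = Kd * h^x.
q = 2.44 * 17.2^0.414 = 7.92 L/hr
Therefore the emitter flow rate = 7.92 L/hr.


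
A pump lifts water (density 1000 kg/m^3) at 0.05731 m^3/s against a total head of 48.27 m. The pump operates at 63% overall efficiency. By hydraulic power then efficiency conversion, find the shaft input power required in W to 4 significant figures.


Approach: apply hydraulic power then efficiency conversion, P = rho*g*Q*H; P_in = P/eta.
Step 1 — hydraulic power (P = rho*g*Q*H):
  P = 1000 * 9.81 * 0.05731 * 48.27 = 27137.9 W
Step 2 — input power: P_in = P/eta = 27137.9 / 0.63 = 43080 W
Therefore the shaft input power required = 43080 W.


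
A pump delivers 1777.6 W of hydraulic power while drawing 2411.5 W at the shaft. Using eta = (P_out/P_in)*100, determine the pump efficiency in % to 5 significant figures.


eta = (1777.6 / 2411.5) * 100 = 73.713 %
Therefore the pump efficiency = 73.713 %.


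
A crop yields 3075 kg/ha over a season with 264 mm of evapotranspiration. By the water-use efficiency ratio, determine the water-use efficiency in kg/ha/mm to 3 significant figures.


Approach: apply the water-use efficiency ratio, WUE = yield/ET.
WUE = 3075 / 264 = 11.6 kg/ha/mm
Therefore the water-use efficiency = 11.6 kg/ha/mm.


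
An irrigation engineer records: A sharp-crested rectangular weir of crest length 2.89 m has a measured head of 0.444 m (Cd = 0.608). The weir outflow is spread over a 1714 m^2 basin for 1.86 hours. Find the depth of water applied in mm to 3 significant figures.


Approach: apply the rectangular weir equation with a volume-to-depth conversion, Q = (2/3)*Cd*L*sqrt(2g)*H^1.5; d = Q*t/A * 1000.
Step 1 — weir discharge:
  Q = (2/3)*0.608*2.89*sqrt(2*9.81)*0.444^1.5 = 1.5351 m^3/s
Step 2 — volume: V = 1.5351 * 1.86*3600 = 10279 m^3
Step 3 — depth: d = V/A * 1000 = 10279/1714 * 1000 = 6000 mm
Therefore the depth of water applied = 6000 mm.


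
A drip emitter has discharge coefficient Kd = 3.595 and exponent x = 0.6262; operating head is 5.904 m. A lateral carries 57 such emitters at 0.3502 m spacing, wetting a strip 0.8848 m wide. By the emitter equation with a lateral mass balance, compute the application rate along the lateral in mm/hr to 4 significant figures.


Approach: apply the emitter equation with a lateral mass balance, q = Kd*h^x; Q = n*q; rate = Q/(n*spacing*width).
Step 1 — single emitter flow (q = Kd*h^x):
  q = 3.595 * 5.904^0.6262 = 10.9293 L/hr
Step 2 — total lateral flow: Q = 57 * 10.9293 = 622.968 L/hr
Step 3 — wetted area: A = 57 * 0.3502 * 0.8848 = 17.6618 m^2
Step 4 — application rate: Q/A = 622.968/17.6618 = 35.27 mm/hr
Therefore the application rate along the lateral = 35.27 mm/hr.


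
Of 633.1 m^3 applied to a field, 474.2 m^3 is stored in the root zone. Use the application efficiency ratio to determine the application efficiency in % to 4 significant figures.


Approach: apply the application efficiency ratio, Ea = (stored/applied)*100.
Ea = (474.2/633.1)*100 = 74.90 %
Therefore the application efficiency = 74.90 %.


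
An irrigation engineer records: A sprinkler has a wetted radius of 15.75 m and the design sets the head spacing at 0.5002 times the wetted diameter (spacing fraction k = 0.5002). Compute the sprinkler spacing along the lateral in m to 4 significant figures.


Approach: apply the sprinkler spacing rule (spacing as a fraction of wetted diameter), S = k*(2*R).
S = 0.5002 * (2 * 15.75) = 15.76 m
Therefore the sprinkler spacing along the lateral = 15.76 m.


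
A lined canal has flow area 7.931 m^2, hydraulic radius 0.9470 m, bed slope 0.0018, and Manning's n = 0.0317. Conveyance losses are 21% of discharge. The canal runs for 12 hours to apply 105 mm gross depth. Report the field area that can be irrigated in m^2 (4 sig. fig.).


Approach: apply Manning's equation with a conveyance and depth budget, Q = (1/n)*A*R^(2/3)*S^(1/2); Q_field = Q*(1-loss); Area = Q_field*t/(d/1000).
Step 1 — canal discharge (Manning's equation):
  Q = (1/0.0317) * 7.931 * 0.9470^(2/3) * 0.0018^(1/2) = 10.2362 m^3/s
Step 2 — delivered flow: Q_field = 10.2362*(1 - 21/100) = 8.08659 m^3/s
Step 3 — volume delivered: V = 8.08659 * 12*3600 = 349341 m^3
Step 4 — area served: A = V / (depth/1000) = 349341 / 0.105 = 3327000 m^2
Therefore the field area that can be irrigated = 3327000 m^2.


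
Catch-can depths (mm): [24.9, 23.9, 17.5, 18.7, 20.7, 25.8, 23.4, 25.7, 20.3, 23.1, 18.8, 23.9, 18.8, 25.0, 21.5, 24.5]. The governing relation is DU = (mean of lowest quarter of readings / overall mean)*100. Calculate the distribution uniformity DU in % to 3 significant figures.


sorted lowest 4 of 16: [17.5, 18.7, 18.8, 18.8] -> mean = 18.450 mm
overall mean = 22.281 mm
DU = (18.450/22.281)*100 = 82.8 %
Therefore the distribution uniformity DU = 82.8 %.


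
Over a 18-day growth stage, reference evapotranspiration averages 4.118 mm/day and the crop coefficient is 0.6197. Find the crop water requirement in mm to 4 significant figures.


Approach: apply the crop water requirement relation, CWR = ET0 * Kc * days.
CWR = 4.118 * 0.6197 * 18 = 45.93 mm
Therefore the crop water requirement = 45.93 mm.


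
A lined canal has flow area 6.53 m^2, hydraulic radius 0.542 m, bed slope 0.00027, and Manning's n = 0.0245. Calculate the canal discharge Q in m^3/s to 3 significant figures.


Approach: apply Manning's equation, Q = (1/n)*A*R^(2/3)*S^(1/2).
Q = (1/0.0245) * 6.53 * 0.542^(2/3) * 0.00027^(1/2) = 2.91 m^3/s
Therefore the canal discharge Q = 2.91 m^3/s.


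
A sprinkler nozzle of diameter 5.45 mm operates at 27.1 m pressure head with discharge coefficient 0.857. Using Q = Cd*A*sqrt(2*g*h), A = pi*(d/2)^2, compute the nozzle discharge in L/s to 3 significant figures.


A = pi*(5.45e-3/2)^2 = 2.3328e-05 m^2
Q = 0.857 * 2.3328e-05 * sqrt(2*9.81*27.1) * 1000 = 0.461 L/s
Therefore the nozzle discharge = 0.461 L/s.


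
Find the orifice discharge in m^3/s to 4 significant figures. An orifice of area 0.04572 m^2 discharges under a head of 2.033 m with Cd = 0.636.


Approach: apply the orifice equation, Q = Cd*A*sqrt(2*g*h).
Q = 0.636 * 0.04572 * sqrt(2*9.81*2.033) = 0.1836 m^3/s
Therefore the orifice discharge = 0.1836 m^3/s.


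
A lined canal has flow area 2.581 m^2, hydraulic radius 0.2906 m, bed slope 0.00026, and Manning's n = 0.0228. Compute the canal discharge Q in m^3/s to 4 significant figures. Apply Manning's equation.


Approach: apply Manning's equation, Q = (1/n)*A*R^(2/3)*S^(1/2).
Q = (1/0.0228) * 2.581 * 0.2906^(2/3) * 0.00026^(1/2) = 0.8008 m^3/s
Therefore the canal discharge Q = 0.8008 m^3/s.


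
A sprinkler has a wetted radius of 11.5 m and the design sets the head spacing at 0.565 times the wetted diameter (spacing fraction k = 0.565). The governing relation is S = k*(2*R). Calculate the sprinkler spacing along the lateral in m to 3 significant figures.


S = 0.565 * (2 * 11.5) = 13.0 m
Therefore the sprinkler spacing along the lateral = 13.0 m.


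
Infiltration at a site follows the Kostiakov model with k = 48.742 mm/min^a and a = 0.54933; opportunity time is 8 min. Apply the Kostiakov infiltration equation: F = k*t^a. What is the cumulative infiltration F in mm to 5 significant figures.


F = 48.742 * 8^0.54933 = 152.76 mm
Therefore the cumulative infiltration F = 152.76 mm.


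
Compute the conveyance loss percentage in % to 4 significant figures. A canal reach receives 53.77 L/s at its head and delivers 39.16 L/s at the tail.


Approach: apply the conveyance loss ratio, loss% = ((Q_head - Q_tail)/Q_head)*100.
loss = ((53.77 - 39.16)/53.77)*100 = 27.17 %
Therefore the conveyance loss percentage = 27.17 %.


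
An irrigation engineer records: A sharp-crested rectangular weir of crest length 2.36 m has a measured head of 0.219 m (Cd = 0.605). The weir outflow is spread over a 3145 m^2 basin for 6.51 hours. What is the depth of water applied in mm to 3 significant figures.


Approach: apply the rectangular weir equation with a volume-to-depth conversion, Q = (2/3)*Cd*L*sqrt(2g)*H^1.5; d = Q*t/A * 1000.
Step 1 — weir discharge:
  Q = (2/3)*0.605*2.36*sqrt(2*9.81)*0.219^1.5 = 0.43211 m^3/s
Step 2 — volume: V = 0.43211 * 6.51*3600 = 10127 m^3
Step 3 — depth: d = V/A * 1000 = 10127/3145 * 1000 = 3220 mm
Therefore the depth of water applied = 3220 mm.


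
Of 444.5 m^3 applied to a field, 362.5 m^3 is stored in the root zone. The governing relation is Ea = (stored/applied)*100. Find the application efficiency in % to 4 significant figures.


Ea = (362.5/444.5)*100 = 81.55 %
Therefore the application efficiency = 81.55 %.


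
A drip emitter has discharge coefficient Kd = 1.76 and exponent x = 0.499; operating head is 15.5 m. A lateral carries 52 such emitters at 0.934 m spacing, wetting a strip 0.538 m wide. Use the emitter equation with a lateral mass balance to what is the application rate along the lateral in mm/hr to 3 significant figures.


Approach: apply the emitter equation with a lateral mass balance, q = Kd*h^x; Q = n*q; rate = Q/(n*spacing*width).
Step 1 — single emitter flow (q = Kd*h^x):
  q = 1.76 * 15.5^0.499 = 6.9102 L/hr
Step 2 — total lateral flow: Q = 52 * 6.9102 = 359.33 L/hr
Step 3 — wetted area: A = 52 * 0.934 * 0.538 = 26.130 m^2
Step 4 — application rate: Q/A = 359.33/26.130 = 13.8 mm/hr
Therefore the application rate along the lateral = 13.8 mm/hr.


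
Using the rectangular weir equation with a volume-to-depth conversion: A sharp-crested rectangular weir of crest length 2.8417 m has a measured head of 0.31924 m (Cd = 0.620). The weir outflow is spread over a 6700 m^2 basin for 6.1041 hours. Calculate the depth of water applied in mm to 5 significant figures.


Approach: apply the rectangular weir equation with a volume-to-depth conversion, Q = (2/3)*Cd*L*sqrt(2g)*H^1.5; d = Q*t/A * 1000.
Step 1 — weir discharge:
  Q = (2/3)*0.620*2.8417*sqrt(2*9.81)*0.31924^1.5 = 0.9384348 m^3/s
Step 2 — volume: V = 0.9384348 * 6.1041*3600 = 20621.88 m^3
Step 3 — depth: d = V/A * 1000 = 20621.88/6700 * 1000 = 3077.9 mm
Therefore the depth of water applied = 3077.9 mm.


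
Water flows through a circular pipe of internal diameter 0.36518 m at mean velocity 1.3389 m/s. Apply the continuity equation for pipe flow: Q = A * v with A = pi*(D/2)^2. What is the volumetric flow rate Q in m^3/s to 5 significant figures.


A = pi*(0.36518/2)^2 = 0.1047379 m^2
Q = 0.1047379 * 1.3389 = 0.14023 m^3/s
Therefore the volumetric flow rate Q = 0.14023 m^3/s.


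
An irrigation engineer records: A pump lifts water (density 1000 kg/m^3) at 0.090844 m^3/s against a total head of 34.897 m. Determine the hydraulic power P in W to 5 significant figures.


Approach: apply the hydraulic power relation, P = rho*g*Q*H.
P = 1000 * 9.81 * 0.090844 * 34.897 = 31099 W
Therefore the hydraulic power P = 31099 W.


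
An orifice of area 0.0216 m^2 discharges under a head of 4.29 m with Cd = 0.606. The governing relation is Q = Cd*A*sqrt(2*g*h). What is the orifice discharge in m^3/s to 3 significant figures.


Q = 0.606 * 0.0216 * sqrt(2*9.81*4.29) = 0.120 m^3/s
Therefore the orifice discharge = 0.120 m^3/s.


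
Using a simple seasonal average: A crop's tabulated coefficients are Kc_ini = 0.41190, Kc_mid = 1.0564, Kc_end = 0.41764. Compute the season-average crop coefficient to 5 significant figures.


Approach: apply a simple seasonal average, Kc_avg = (Kc_ini + Kc_mid + Kc_end)/3.
Kc_avg = (0.41190 + 1.0564 + 0.41764)/3 = 0.62865
Therefore the season-average crop coefficient = 0.62865.


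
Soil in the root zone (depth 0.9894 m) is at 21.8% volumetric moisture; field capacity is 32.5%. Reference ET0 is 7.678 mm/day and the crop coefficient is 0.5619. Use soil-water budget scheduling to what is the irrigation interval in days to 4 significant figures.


Approach: apply soil-water budget scheduling, SMD = (FC-theta)/100*depth*1000; ETc = ET0*Kc; interval = SMD/ETc.
Step 1 — soil moisture deficit:
  SMD = (32.5 - 21.8)/100 * 0.9894 * 1000 = 105.866 mm
Step 2 — daily crop ET (ETc = ET0*Kc):
  ETc = 7.678 * 0.5619 = 4.31427 mm/day
Step 3 — irrigation interval (SMD/ETc):
  interval = 105.866 / 4.31427 = 24.54 days
Therefore the irrigation interval = 24.54 days.


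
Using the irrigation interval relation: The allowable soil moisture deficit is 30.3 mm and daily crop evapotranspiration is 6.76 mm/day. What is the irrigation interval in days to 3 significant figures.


Approach: apply the irrigation interval relation, interval = SMD / ETc.
interval = 30.3 / 6.76 = 4.48 days
Therefore the irrigation interval = 4.48 days.


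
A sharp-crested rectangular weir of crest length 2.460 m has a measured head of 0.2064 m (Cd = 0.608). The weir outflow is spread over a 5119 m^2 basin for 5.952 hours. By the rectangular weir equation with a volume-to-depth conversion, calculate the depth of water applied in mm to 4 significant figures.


Approach: apply the rectangular weir equation with a volume-to-depth conversion, Q = (2/3)*Cd*L*sqrt(2g)*H^1.5; d = Q*t/A * 1000.
Step 1 — weir discharge:
  Q = (2/3)*0.608*2.460*sqrt(2*9.81)*0.2064^1.5 = 0.414154 m^3/s
Step 2 — volume: V = 0.414154 * 5.952*3600 = 8874.15 m^3
Step 3 — depth: d = V/A * 1000 = 8874.15/5119 * 1000 = 1734 mm
Therefore the depth of water applied = 1734 mm.


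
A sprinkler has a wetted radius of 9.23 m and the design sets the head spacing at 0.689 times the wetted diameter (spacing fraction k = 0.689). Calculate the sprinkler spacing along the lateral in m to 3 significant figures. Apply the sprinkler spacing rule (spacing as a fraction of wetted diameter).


Approach: apply the sprinkler spacing rule (spacing as a fraction of wetted diameter), S = k*(2*R).
S = 0.689 * (2 * 9.23) = 12.7 m
Therefore the sprinkler spacing along the lateral = 12.7 m.


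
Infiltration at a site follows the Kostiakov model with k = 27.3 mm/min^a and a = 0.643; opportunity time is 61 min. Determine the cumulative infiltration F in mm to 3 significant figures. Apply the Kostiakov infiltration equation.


Approach: apply the Kostiakov infiltration equation, F = k*t^a.
F = 27.3 * 61^0.643 = 384 mm
Therefore the cumulative infiltration F = 384 mm.


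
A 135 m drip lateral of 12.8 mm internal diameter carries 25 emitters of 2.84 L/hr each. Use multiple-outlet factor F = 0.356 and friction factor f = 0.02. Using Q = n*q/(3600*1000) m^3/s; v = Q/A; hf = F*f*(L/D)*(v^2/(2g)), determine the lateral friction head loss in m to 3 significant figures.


Q = 25*2.84/(3600*1000) = 1.9722e-05 m^3/s
A = pi*(12.8e-3/2)^2 = 1.2868e-04 m^2, so v = Q/A = 0.15327 m/s
hf = 0.356*0.02*(135/0.0128)*(0.15327^2/(2*9.81)) = 0.0899 m
Therefore the lateral friction head loss = 0.0899 m.


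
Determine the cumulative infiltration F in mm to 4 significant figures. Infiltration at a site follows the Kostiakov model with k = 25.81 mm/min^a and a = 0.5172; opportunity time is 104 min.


Approach: apply the Kostiakov infiltration equation, F = k*t^a.
F = 25.81 * 104^0.5172 = 285.1 mm
Therefore the cumulative infiltration F = 285.1 mm.


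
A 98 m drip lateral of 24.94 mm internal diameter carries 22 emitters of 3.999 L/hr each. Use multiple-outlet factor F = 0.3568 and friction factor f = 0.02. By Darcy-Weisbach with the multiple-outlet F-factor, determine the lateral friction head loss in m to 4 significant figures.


Approach: apply Darcy-Weisbach with the multiple-outlet F-factor, Q = n*q/(3600*1000) m^3/s; v = Q/A; hf = F*f*(L/D)*(v^2/(2g)).
Q = 22*3.999/(3600*1000) = 2.44383e-05 m^3/s
A = pi*(24.94e-3/2)^2 = 4.88520e-04 m^2, so v = Q/A = 0.0500252 m/s
hf = 0.3568*0.02*(98/0.02494)*(0.0500252^2/(2*9.81)) = 0.003577 m
Therefore the lateral friction head loss = 0.003577 m.


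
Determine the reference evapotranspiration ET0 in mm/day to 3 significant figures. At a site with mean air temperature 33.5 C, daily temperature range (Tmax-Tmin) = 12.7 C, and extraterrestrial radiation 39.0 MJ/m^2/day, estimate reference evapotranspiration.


Approach: apply the Hargreaves-Samani method, ET0 = 0.0023*(Tmean+17.8)*sqrt(Tmax-Tmin)*0.408*Ra.
ET0 = 0.0023*(33.5+17.8)*sqrt(12.7)*0.408*39.0 = 6.69 mm/day
Therefore the reference evapotranspiration ET0 = 6.69 mm/day.


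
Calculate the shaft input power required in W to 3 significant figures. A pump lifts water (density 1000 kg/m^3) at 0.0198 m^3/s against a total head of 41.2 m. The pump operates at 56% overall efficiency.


Approach: apply hydraulic power then efficiency conversion, P = rho*g*Q*H; P_in = P/eta.
Step 1 — hydraulic power (P = rho*g*Q*H):
  P = 1000 * 9.81 * 0.0198 * 41.2 = 8002.6 W
Step 2 — input power: P_in = P/eta = 8002.6 / 0.56 = 14300 W
Therefore the shaft input power required = 14300 W.


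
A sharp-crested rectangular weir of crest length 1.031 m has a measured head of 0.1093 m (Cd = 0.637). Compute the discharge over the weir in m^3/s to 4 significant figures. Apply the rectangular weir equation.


Approach: apply the rectangular weir equation, Q = (2/3)*Cd*L*sqrt(2g)*H^1.5.
Q = (2/3)*0.637*1.031*sqrt(2*9.81)*0.1093^1.5 = 0.07008 m^3/s
Therefore the discharge over the weir = 0.07008 m^3/s.


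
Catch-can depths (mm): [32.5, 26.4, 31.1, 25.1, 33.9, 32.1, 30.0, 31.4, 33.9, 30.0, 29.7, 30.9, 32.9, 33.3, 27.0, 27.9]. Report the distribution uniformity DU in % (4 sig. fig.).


Approach: apply the low-quarter distribution uniformity, DU = (mean of lowest quarter of readings / overall mean)*100.
sorted lowest 4 of 16: [25.1, 26.4, 27.0, 27.9] -> mean = 26.6000 mm
overall mean = 30.5062 mm
DU = (26.6000/30.5062)*100 = 87.20 %
Therefore the distribution uniformity DU = 87.20 %.


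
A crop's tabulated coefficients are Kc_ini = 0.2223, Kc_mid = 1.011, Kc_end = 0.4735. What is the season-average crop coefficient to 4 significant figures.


Approach: apply a simple seasonal average, Kc_avg = (Kc_ini + Kc_mid + Kc_end)/3.
Kc_avg = (0.2223 + 1.011 + 0.4735)/3 = 0.5689
Therefore the season-average crop coefficient = 0.5689.


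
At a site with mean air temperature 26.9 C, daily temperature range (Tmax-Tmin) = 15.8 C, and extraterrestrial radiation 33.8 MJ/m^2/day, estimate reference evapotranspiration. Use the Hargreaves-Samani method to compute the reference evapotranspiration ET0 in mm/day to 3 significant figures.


Approach: apply the Hargreaves-Samani method, ET0 = 0.0023*(Tmean+17.8)*sqrt(Tmax-Tmin)*0.408*Ra.
ET0 = 0.0023*(26.9+17.8)*sqrt(15.8)*0.408*33.8 = 5.64 mm/day
Therefore the reference evapotranspiration ET0 = 5.64 mm/day.


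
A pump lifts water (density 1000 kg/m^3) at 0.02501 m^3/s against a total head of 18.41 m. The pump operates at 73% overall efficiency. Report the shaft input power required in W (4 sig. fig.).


Approach: apply hydraulic power then efficiency conversion, P = rho*g*Q*H; P_in = P/eta.
Step 1 — hydraulic power (P = rho*g*Q*H):
  P = 1000 * 9.81 * 0.02501 * 18.41 = 4516.86 W
Step 2 — input power: P_in = P/eta = 4516.86 / 0.73 = 6187 W
Therefore the shaft input power required = 6187 W.


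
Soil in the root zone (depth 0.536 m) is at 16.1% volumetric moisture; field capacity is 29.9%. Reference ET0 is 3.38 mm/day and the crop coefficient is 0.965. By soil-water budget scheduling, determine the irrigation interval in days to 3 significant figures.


Approach: apply soil-water budget scheduling, SMD = (FC-theta)/100*depth*1000; ETc = ET0*Kc; interval = SMD/ETc.
Step 1 — soil moisture deficit:
  SMD = (29.9 - 16.1)/100 * 0.536 * 1000 = 73.968 mm
Step 2 — daily crop ET (ETc = ET0*Kc):
  ETc = 3.38 * 0.965 = 3.2617 mm/day
Step 3 — irrigation interval (SMD/ETc):
  interval = 73.968 / 3.2617 = 22.7 days
Therefore the irrigation interval = 22.7 days.
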